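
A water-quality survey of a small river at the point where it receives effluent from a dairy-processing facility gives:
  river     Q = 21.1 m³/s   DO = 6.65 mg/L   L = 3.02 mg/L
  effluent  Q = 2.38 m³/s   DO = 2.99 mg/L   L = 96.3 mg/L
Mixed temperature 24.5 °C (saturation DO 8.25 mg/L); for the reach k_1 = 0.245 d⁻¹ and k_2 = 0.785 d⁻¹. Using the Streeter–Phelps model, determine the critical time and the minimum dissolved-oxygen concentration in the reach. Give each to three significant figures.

Mixed DO = (21.1×6.65 + 2.38×2.99)/(21.1+2.38) = 147.4/23.48 = 6.279 mg/L.
Mixed L₀ = (21.1×3.02 + 2.38×96.3)/(23.48) = 292.9/23.48 = 12.48 mg/L.
Initial deficit D₀ = C_s − DO₀ = 8.25 − 6.279 = 1.971 mg/L.
t_c = (1/0.5400) ln[(0.785/0.245)(1 − 1.971×0.5400/(0.245×12.48))] = 1.852 × ln(2.088) = 1.364 d.
D_c = (0.245/0.785) × 12.48 × e^(−0.245×1.364) = 0.3121 × 12.48 × 0.7160 = 2.788 mg/L.
Minimum DO = 8.25 − 2.788 = 5.462 mg/L.

t_c ≈ 1.36 d; minimum DO ≈ 5.46 mg/L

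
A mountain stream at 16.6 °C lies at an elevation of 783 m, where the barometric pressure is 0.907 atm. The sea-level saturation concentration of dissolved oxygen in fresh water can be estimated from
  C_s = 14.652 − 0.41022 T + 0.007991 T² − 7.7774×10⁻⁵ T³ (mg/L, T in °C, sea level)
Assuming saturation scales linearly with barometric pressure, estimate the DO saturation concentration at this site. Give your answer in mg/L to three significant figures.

At sea level: C_s = 14.652 − 0.41022×16.6 + 0.007991×16.6² − 7.7774×10⁻⁵×16.6³ = 9.689 mg/L.
Pressure correction: C_s' = 9.689 × 0.907 = 8.788 mg/L.

C_s ≈ 8.79 mg/L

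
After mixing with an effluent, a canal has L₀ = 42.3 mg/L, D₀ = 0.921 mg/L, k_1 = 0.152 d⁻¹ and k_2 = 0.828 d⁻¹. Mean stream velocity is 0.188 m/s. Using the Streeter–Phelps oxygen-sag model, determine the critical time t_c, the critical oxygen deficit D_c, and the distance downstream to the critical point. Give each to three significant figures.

t_c ≈ 2.36 d; D_c ≈ 5.43 mg/L; x_c ≈ 38.3 km

At the critical point dD/dt = 0, so k_1 L₀ e^(−k_1 t) = k_2 D. Substituting D(t) from the Streeter–Phelps equation and solving for t gives
t_c = ln[(k_2/k_1)(1 − D₀(k_2−k_1)/(k_1 L₀))] / (k_2−k_1).
Here k_2−k_1 = 0.6760 d⁻¹ and 1 − D₀(k_2−k_1)/(k_1 L₀) = 1 − 0.921×0.6760/(0.152×42.3) = 0.9032, so
t_c = ln(5.447 × 0.9032) / 0.6760 = 1.593 / 0.6760 = 2.357 d.
D_c = (k_1/k_2) L₀ e^(−k_1 t_c) = (0.152/0.828) × 42.3 × e^(−0.152×2.357) = 0.1836 × 42.3 × 0.6989 = 5.427 mg/L.
x_c = v t_c = 0.188 m/s × 2.357 d × 86400 s/d = 38280 m ≈ 38.3 km.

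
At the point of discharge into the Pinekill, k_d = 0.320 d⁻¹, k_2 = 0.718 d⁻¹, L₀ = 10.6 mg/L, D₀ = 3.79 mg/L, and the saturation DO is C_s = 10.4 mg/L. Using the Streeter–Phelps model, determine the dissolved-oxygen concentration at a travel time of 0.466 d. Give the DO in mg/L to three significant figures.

DO ≈ 6.44 mg/L

k_d L₀/(k_2−k_d) = 0.320×10.6/(0.718−0.320) = 3.392/0.3980 = 8.523 mg/L.
e^(−k_d t) = e^(−0.320×0.4660) = 0.8615; e^(−k_2 t) = e^(−0.718×0.4660) = 0.7156.
D = 8.523 × (0.8615 − 0.7156) + 3.79 × 0.7156 = 1.243 + 2.712 = 3.955 mg/L.
DO = C_s − D = 10.4 − 3.955 = 6.445 mg/L.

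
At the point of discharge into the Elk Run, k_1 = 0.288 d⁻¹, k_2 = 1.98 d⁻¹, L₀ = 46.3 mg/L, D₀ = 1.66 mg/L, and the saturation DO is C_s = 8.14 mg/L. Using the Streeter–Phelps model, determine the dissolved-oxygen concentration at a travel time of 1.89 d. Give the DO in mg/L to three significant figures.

k_1 L₀/(k_2−k_1) = 0.288×46.3/(1.98−0.288) = 13.33/1.692 = 7.881 mg/L.
e^(−k_1 t) = e^(−0.288×1.890) = 0.5802; e^(−k_2 t) = e^(−1.98×1.890) = 0.02370.
D = 7.881 × (0.5802 − 0.02370) + 1.66 × 0.02370 = 4.386 + 0.03935 = 4.425 mg/L.
DO = C_s − D = 8.14 − 4.425 = 3.715 mg/L.

DO ≈ 3.71 mg/L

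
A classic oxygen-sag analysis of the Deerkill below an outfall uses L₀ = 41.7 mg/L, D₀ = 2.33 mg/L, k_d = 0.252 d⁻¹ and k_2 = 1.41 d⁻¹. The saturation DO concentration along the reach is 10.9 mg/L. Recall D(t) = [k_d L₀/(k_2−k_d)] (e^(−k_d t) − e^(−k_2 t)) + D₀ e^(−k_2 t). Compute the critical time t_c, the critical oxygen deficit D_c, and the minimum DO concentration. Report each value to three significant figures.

t_c = [1/(k_2−k_d)] ln[(k_2/k_d)(1 − D₀(k_2−k_d)/(k_d L₀))]
= [1/(1.41−0.252)] ln[(1.41/0.252)(1 − 2.33×1.158/(0.252×41.7))]
= (1/1.158) ln[5.595 × 0.7432] = 0.8636 × ln(4.159) = 0.8636 × 1.425 = 1.231 d.
L(t_c) = L₀ e^(−k_d t_c) = 41.7 × 0.7333 = 30.58 mg/L, and at the critical point k_2 D_c = k_d L, so D_c = (0.252/1.41) × 30.58 = 5.465 mg/L.
Minimum DO = C_s − D_c = 10.9 − 5.465 = 5.435 mg/L.

t_c ≈ 1.23 d; D_c ≈ 5.47 mg/L; min DO ≈ 5.43 mg/L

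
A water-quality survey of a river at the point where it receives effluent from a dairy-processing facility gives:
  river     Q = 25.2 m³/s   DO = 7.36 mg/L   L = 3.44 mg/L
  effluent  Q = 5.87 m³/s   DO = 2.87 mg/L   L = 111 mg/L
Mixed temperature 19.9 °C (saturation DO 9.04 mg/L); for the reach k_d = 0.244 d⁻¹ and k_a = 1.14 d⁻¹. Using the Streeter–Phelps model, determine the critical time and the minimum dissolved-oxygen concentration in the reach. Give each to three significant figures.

Mixed DO = (25.2×7.36 + 5.87×2.87)/(25.2+5.87) = 202.3/31.07 = 6.512 mg/L.
Mixed L₀ = (25.2×3.44 + 5.87×111)/(31.07) = 738.3/31.07 = 23.76 mg/L.
Initial deficit D₀ = C_s − DO₀ = 9.04 − 6.512 = 2.528 mg/L.
t_c = (1/0.8960) ln[(1.14/0.244)(1 − 2.528×0.8960/(0.244×23.76))] = 1.116 × ln(2.847) = 1.168 d.
D_c = (0.244/1.14) × 23.76 × e^(−0.244×1.168) = 0.2140 × 23.76 × 0.7521 = 3.825 mg/L.
Minimum DO = 9.04 − 3.825 = 5.215 mg/L.

t_c ≈ 1.17 d; minimum DO ≈ 5.22 mg/L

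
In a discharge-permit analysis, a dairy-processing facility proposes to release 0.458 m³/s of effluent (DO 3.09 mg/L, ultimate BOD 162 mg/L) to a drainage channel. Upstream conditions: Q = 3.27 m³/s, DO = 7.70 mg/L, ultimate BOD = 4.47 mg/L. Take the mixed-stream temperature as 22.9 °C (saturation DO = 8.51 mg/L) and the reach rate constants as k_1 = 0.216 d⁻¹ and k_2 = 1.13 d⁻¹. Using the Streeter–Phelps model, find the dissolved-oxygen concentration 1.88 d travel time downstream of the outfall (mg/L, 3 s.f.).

Mixed DO = (3.27×7.70 + 0.458×3.09)/(3.27+0.458) = 26.59/3.728 = 7.134 mg/L.
Mixed L₀ = (3.27×4.47 + 0.458×162)/(3.728) = 88.81/3.728 = 23.82 mg/L.
Initial deficit D₀ = C_s − DO₀ = 8.51 − 7.134 = 1.376 mg/L.
D(1.88) = [0.216×23.82/(1.13−0.216)](e^(−0.216×1.88) − e^(−1.13×1.88)) + 1.376 e^(−1.13×1.88)
= 5.630 × (0.6663 − 0.1195) + 1.376 × 0.1195 = 3.243 mg/L.
DO = 8.51 − 3.243 = 5.267 mg/L.

DO ≈ 5.27 mg/L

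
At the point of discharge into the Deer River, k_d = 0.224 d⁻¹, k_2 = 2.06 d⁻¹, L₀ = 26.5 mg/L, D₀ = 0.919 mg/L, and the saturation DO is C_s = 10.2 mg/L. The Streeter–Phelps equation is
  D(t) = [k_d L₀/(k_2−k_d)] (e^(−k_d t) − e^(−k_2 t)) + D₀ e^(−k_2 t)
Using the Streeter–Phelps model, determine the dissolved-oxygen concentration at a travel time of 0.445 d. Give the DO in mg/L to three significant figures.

DO ≈ 8.20 mg/L

k_d L₀/(k_2−k_d) = 0.224×26.5/(2.06−0.224) = 5.936/1.836 = 3.233 mg/L.
e^(−k_d t) = e^(−0.224×0.4450) = 0.9051; e^(−k_2 t) = e^(−2.06×0.4450) = 0.3998.
D = 3.233 × (0.9051 − 0.3998) + 0.919 × 0.3998 = 1.634 + 0.3674 = 2.001 mg/L.
DO = C_s − D = 10.2 − 2.001 = 8.199 mg/L.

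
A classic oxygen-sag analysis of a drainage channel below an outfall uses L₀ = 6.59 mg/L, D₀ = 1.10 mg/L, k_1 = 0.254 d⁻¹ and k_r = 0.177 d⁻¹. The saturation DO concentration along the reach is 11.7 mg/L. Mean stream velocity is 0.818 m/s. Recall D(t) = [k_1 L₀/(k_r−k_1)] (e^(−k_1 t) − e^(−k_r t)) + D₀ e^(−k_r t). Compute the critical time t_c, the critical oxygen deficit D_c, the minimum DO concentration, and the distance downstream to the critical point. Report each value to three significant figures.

t_c ≈ 4.05 d; D_c ≈ 3.38 mg/L; min DO ≈ 8.32 mg/L; x_c ≈ 286 km

At the critical point dD/dt = 0, so k_1 L₀ e^(−k_1 t) = k_r D. Substituting D(t) from the Streeter–Phelps equation and solving for t gives
t_c = ln[(k_r/k_1)(1 − D₀(k_r−k_1)/(k_1 L₀))] / (k_r−k_1).
Here k_r−k_1 = -0.07700 d⁻¹ and 1 − D₀(k_r−k_1)/(k_1 L₀) = 1 − 1.10×-0.07700/(0.254×6.59) = 1.051, so
t_c = ln(0.6969 × 1.051) / -0.07700 = -0.3118 / -0.07700 = 4.050 d.
D_c = (k_1/k_r) L₀ e^(−k_1 t_c) = (0.254/0.177) × 6.59 × e^(−0.254×4.050) = 1.435 × 6.59 × 0.3575 = 3.381 mg/L.
Minimum DO = C_s − D_c = 11.7 − 3.381 = 8.319 mg/L.
x_c = v t_c = 0.818 m/s × 4.050 d × 86400 s/d = 286200 m ≈ 286 km.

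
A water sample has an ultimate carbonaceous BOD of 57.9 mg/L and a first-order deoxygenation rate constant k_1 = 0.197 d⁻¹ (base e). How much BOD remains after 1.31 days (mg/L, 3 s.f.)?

L ≈ 44.7 mg/L

L_t = L₀ e^(−k_1 t) = 57.9 × e^(−0.197×1.31) = 57.9 × 0.7725 = 44.73 mg/L.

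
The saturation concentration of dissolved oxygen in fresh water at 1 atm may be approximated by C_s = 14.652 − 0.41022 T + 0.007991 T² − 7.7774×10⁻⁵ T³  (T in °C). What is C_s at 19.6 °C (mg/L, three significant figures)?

C_s = 14.652 − 0.41022×19.6 + 0.007991×19.6² − 7.7774×10⁻⁵×19.6³ = 9.096 mg/L.

C_s ≈ 9.10 mg/L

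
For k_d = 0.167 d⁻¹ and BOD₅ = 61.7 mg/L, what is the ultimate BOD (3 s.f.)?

BOD₅ = L₀(1 − e^(−5k_d)) ⇒ L₀ = BOD₅ / (1 − e^(−5×0.167))
= 61.7 / (1 − 0.4339) = 61.7 / 0.5661 = 109.0 mg/L.

L₀ ≈ 109 mg/L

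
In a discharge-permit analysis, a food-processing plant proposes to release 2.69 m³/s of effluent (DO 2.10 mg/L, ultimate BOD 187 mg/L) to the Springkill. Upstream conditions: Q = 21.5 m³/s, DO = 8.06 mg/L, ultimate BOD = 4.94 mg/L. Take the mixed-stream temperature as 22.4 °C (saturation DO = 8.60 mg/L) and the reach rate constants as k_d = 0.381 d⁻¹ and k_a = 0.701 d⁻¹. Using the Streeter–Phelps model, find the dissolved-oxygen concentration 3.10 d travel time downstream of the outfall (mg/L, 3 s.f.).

Mixed DO = (21.5×8.06 + 2.69×2.10)/(21.5+2.69) = 178.9/24.19 = 7.397 mg/L.
Mixed L₀ = (21.5×4.94 + 2.69×187)/(24.19) = 609.2/24.19 = 25.19 mg/L.
Initial deficit D₀ = C_s − DO₀ = 8.60 − 7.397 = 1.203 mg/L.
D(3.10) = [0.381×25.19/(0.701−0.381)](e^(−0.381×3.10) − e^(−0.701×3.10)) + 1.203 e^(−0.701×3.10)
= 29.99 × (0.3069 − 0.1138) + 1.203 × 0.1138 = 5.928 mg/L.
DO = 8.60 − 5.928 = 2.672 mg/L.

DO ≈ 2.67 mg/L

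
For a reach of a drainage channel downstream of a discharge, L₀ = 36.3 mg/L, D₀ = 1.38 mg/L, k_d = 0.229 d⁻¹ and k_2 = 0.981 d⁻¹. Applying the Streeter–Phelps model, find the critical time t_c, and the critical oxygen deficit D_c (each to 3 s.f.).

t_c ≈ 1.76 d; D_c ≈ 5.67 mg/L

t_c = [1/(k_2−k_d)] ln[(k_2/k_d)(1 − D₀(k_2−k_d)/(k_d L₀))]
= [1/(0.981−0.229)] ln[(0.981/0.229)(1 − 1.38×0.7520/(0.229×36.3))]
= (1/0.7520) ln[4.284 × 0.8752] = 1.330 × ln(3.749) = 1.330 × 1.322 = 1.757 d.
D_c = (k_d/k_2) L₀ e^(−k_d t_c) = (0.229/0.981) × 36.3 × e^(−0.229×1.757) = 0.2334 × 36.3 × 0.6687 = 5.666 mg/L.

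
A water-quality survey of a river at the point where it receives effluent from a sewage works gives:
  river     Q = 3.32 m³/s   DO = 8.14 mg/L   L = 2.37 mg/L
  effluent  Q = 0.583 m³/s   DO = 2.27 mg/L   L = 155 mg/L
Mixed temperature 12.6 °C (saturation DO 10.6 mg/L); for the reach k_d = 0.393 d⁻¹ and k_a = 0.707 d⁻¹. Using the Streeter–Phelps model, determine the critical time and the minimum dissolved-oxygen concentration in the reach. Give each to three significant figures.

t_c ≈ 1.51 d; minimum DO ≈ 2.88 mg/L

Mixed DO = (3.32×8.14 + 0.583×2.27)/(3.32+0.583) = 28.35/3.903 = 7.263 mg/L.
Mixed L₀ = (3.32×2.37 + 0.583×155)/(3.903) = 98.23/3.903 = 25.17 mg/L.
Initial deficit D₀ = C_s − DO₀ = 10.6 − 7.263 = 3.337 mg/L.
t_c = (1/0.3140) ln[(0.707/0.393)(1 − 3.337×0.3140/(0.393×25.17))] = 3.185 × ln(1.608) = 1.514 d.
D_c = (0.393/0.707) × 25.17 × e^(−0.393×1.514) = 0.5559 × 25.17 × 0.5517 = 7.718 mg/L.
Minimum DO = 10.6 − 7.718 = 2.882 mg/L.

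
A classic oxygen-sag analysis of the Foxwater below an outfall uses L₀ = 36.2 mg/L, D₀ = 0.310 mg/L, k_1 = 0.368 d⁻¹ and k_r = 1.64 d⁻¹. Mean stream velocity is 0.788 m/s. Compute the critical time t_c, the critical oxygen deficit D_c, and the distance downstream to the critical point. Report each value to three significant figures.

t_c = [1/(k_r−k_1)] ln[(k_r/k_1)(1 − D₀(k_r−k_1)/(k_1 L₀))]
= [1/(1.64−0.368)] ln[(1.64/0.368)(1 − 0.310×1.272/(0.368×36.2))]
= (1/1.272) ln[4.457 × 0.9704] = 0.7862 × ln(4.325) = 0.7862 × 1.464 = 1.151 d.
D_c = (k_1/k_r) L₀ e^(−k_1 t_c) = (0.368/1.64) × 36.2 × e^(−0.368×1.151) = 0.2244 × 36.2 × 0.6547 = 5.318 mg/L.
x_c = v t_c = 0.788 m/s × 1.151 d × 86400 s/d = 78380 m ≈ 78.4 km.

t_c ≈ 1.15 d; D_c ≈ 5.32 mg/L; x_c ≈ 78.4 km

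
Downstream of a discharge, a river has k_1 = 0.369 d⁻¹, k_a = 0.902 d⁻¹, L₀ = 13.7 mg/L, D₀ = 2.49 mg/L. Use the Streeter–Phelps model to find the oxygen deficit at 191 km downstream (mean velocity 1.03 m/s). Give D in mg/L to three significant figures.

Travel time t = x/v = 191 km / (1.03 m/s) = 191000 m / 1.03 m/s = 185400 s = 2.146 d.
k_1 L₀/(k_a−k_1) = 0.369×13.7/(0.902−0.369) = 5.055/0.5330 = 9.485 mg/L.
e^(−k_1 t) = e^(−0.369×2.146) = 0.4530; e^(−k_a t) = e^(−0.902×2.146) = 0.1443.
D = 9.485 × (0.4530 − 0.1443) + 2.49 × 0.1443 = 2.928 + 0.3593 = 3.287 mg/L.

D ≈ 3.29 mg/L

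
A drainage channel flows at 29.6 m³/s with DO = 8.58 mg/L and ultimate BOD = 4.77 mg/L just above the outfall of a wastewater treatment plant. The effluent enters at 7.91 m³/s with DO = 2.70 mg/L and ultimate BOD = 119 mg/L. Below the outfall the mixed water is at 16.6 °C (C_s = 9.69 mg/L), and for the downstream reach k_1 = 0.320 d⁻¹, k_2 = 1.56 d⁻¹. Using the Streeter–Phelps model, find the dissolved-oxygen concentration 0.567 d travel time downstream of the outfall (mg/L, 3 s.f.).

Mixed DO = (29.6×8.58 + 7.91×2.70)/(29.6+7.91) = 275.3/37.51 = 7.340 mg/L.
Mixed L₀ = (29.6×4.77 + 7.91×119)/(37.51) = 1082/37.51 = 28.86 mg/L.
Initial deficit D₀ = C_s − DO₀ = 9.69 − 7.340 = 2.350 mg/L.
D(0.567) = [0.320×28.86/(1.56−0.320)](e^(−0.320×0.567) − e^(−1.56×0.567)) + 2.350 e^(−1.56×0.567)
= 7.447 × (0.8341 − 0.4129) + 2.350 × 0.4129 = 4.107 mg/L.
DO = 9.69 − 4.107 = 5.583 mg/L.

DO ≈ 5.58 mg/L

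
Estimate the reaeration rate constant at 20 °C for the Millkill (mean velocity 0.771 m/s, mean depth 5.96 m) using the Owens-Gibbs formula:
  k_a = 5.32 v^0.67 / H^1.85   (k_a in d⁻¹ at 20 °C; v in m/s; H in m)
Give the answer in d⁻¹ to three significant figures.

k_a ≈ 0.164 d⁻¹

k_a = 5.32 × 0.771^0.67 / 5.96^1.85 = 5.32 × 0.8401 / 27.18 = 0.1644 d⁻¹.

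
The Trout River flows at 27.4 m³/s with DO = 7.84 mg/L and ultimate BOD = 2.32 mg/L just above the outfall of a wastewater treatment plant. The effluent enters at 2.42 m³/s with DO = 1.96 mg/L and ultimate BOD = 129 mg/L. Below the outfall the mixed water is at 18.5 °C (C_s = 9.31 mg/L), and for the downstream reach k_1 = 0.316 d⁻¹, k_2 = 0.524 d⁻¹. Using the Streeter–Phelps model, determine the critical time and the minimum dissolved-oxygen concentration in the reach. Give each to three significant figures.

t_c ≈ 1.92 d; minimum DO ≈ 5.16 mg/L

Mixed DO = (27.4×7.84 + 2.42×1.96)/(27.4+2.42) = 219.6/29.82 = 7.363 mg/L.
Mixed L₀ = (27.4×2.32 + 2.42×129)/(29.82) = 375.7/29.82 = 12.60 mg/L.
Initial deficit D₀ = C_s − DO₀ = 9.31 − 7.363 = 1.947 mg/L.
t_c = (1/0.2080) ln[(0.524/0.316)(1 − 1.947×0.2080/(0.316×12.60))] = 4.808 × ln(1.490) = 1.916 d.
D_c = (0.316/0.524) × 12.60 × e^(−0.316×1.916) = 0.6031 × 12.60 × 0.5459 = 4.148 mg/L.
Minimum DO = 9.31 − 4.148 = 5.162 mg/L.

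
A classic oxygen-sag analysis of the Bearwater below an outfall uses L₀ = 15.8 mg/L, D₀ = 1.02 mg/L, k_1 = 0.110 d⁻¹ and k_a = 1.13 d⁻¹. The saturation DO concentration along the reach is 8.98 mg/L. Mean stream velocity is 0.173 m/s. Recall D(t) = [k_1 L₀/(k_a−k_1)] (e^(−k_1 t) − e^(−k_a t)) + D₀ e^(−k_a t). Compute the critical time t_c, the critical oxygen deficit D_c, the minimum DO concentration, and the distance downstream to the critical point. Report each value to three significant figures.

At the critical point dD/dt = 0, so k_1 L₀ e^(−k_1 t) = k_a D. Substituting D(t) from the Streeter–Phelps equation and solving for t gives
t_c = ln[(k_a/k_1)(1 − D₀(k_a−k_1)/(k_1 L₀))] / (k_a−k_1).
Here k_a−k_1 = 1.020 d⁻¹ and 1 − D₀(k_a−k_1)/(k_1 L₀) = 1 − 1.02×1.020/(0.110×15.8) = 0.4014, so
t_c = ln(10.27 × 0.4014) / 1.020 = 1.417 / 1.020 = 1.389 d.
L(t_c) = L₀ e^(−k_1 t_c) = 15.8 × 0.8583 = 13.56 mg/L, and at the critical point k_a D_c = k_1 L, so D_c = (0.110/1.13) × 13.56 = 1.320 mg/L.
Minimum DO = C_s − D_c = 8.98 − 1.320 = 7.660 mg/L.
x_c = v t_c = 0.173 m/s × 1.389 d × 86400 s/d = 20760 m ≈ 20.8 km.

t_c ≈ 1.39 d; D_c ≈ 1.32 mg/L; min DO ≈ 7.66 mg/L; x_c ≈ 20.8 km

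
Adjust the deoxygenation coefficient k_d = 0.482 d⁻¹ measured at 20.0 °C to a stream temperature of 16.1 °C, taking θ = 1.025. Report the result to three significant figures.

k_d ≈ 0.438 d⁻¹

k_d(T₂) = k_d(T₁) · θ^(T₂−T₁) = 0.482 × 1.025^(16.1−20.0)
= 0.482 × 1.025^-3.90 = 0.482 × 0.9082 = 0.4377 d⁻¹.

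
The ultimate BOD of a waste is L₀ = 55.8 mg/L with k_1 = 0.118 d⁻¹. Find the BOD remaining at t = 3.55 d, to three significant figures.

L ≈ 36.7 mg/L

L_t = L₀ e^(−k_1 t) = 55.8 × e^(−0.118×3.55) = 55.8 × 0.6578 = 36.70 mg/L.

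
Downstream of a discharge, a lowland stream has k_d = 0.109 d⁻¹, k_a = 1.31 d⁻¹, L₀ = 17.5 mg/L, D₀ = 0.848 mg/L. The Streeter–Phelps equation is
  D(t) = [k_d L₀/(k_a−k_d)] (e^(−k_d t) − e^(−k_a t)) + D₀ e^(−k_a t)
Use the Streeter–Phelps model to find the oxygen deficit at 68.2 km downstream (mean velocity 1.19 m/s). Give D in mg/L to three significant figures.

Travel time t = x/v = 68.2 km / (1.19 m/s) = 68200 m / 1.19 m/s = 57310 s = 0.6633 d.
k_d L₀/(k_a−k_d) = 0.109×17.5/(1.31−0.109) = 1.907/1.201 = 1.588 mg/L.
e^(−k_d t) = e^(−0.109×0.6633) = 0.9302; e^(−k_a t) = e^(−1.31×0.6633) = 0.4194.
D = 1.588 × (0.9302 − 0.4194) + 0.848 × 0.4194 = 0.8114 + 0.3556 = 1.167 mg/L.

D ≈ 1.17 mg/L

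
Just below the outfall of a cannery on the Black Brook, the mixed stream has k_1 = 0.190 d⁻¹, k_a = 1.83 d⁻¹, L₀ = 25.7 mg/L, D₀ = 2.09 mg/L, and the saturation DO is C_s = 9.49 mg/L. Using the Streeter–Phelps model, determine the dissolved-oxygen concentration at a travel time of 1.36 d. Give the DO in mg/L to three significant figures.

k_1 L₀/(k_a−k_1) = 0.190×25.7/(1.83−0.190) = 4.883/1.640 = 2.977 mg/L.
e^(−k_1 t) = e^(−0.190×1.360) = 0.7723; e^(−k_a t) = e^(−1.83×1.360) = 0.08301.
D = 2.977 × (0.7723 − 0.08301) + 2.09 × 0.08301 = 2.052 + 0.1735 = 2.226 mg/L.
DO = C_s − D = 9.49 − 2.226 = 7.264 mg/L.

DO ≈ 7.26 mg/L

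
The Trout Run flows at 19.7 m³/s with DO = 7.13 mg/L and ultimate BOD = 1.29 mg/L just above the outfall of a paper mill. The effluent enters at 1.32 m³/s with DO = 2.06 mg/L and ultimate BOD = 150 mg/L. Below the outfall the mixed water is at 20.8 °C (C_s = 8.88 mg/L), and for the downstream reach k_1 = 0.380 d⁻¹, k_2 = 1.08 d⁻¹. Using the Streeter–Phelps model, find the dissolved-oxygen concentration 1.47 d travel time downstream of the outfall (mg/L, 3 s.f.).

Mixed DO = (19.7×7.13 + 1.32×2.06)/(19.7+1.32) = 143.2/21.02 = 6.812 mg/L.
Mixed L₀ = (19.7×1.29 + 1.32×150)/(21.02) = 223.4/21.02 = 10.63 mg/L.
Initial deficit D₀ = C_s − DO₀ = 8.88 − 6.812 = 2.068 mg/L.
D(1.47) = [0.380×10.63/(1.08−0.380)](e^(−0.380×1.47) − e^(−1.08×1.47)) + 2.068 e^(−1.08×1.47)
= 5.770 × (0.5720 − 0.2044) + 2.068 × 0.2044 = 2.544 mg/L.
DO = 8.88 − 2.544 = 6.336 mg/L.

DO ≈ 6.34 mg/L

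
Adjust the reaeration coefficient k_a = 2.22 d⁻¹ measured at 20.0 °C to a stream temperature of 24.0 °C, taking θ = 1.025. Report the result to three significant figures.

k_a ≈ 2.45 d⁻¹

k_a(T₂) = k_a(T₁) · θ^(T₂−T₁) = 2.22 × 1.025^(24.0−20.0)
= 2.22 × 1.025^4.00 = 2.22 × 1.104 = 2.450 d⁻¹.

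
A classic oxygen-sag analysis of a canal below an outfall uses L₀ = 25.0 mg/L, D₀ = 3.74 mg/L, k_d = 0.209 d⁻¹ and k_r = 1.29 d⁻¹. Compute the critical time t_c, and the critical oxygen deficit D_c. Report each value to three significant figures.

With k_r/k_d = 6.172 and 1 − D₀(k_r−k_d)/(k_d L₀) = 0.2262,
t_c = ln(6.172 × 0.2262) / (1.29 − 0.209) = ln(1.396) / 1.081 = 0.3339/1.081 = 0.3089 d.
L(t_c) = L₀ e^(−k_d t_c) = 25.0 × 0.9375 = 23.44 mg/L, and at the critical point k_r D_c = k_d L, so D_c = (0.209/1.29) × 23.44 = 3.797 mg/L.

t_c ≈ 0.309 d; D_c ≈ 3.80 mg/L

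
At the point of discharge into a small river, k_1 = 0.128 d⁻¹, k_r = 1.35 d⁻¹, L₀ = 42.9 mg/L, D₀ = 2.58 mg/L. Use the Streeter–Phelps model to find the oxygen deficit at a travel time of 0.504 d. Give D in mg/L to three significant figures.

k_1 L₀/(k_r−k_1) = 0.128×42.9/(1.35−0.128) = 5.491/1.222 = 4.494 mg/L.
e^(−k_1 t) = e^(−0.128×0.5040) = 0.9375; e^(−k_r t) = e^(−1.35×0.5040) = 0.5064.
D = 4.494 × (0.9375 − 0.5064) + 2.58 × 0.5064 = 1.937 + 1.307 = 3.244 mg/L.

D ≈ 3.24 mg/L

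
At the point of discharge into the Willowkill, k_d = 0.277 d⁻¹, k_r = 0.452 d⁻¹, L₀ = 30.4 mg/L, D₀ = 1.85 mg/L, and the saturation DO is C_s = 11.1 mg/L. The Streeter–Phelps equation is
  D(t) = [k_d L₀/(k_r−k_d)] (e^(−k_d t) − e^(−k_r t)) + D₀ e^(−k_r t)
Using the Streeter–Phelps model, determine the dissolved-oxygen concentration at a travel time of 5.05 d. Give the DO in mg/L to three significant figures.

k_d L₀/(k_r−k_d) = 0.277×30.4/(0.452−0.277) = 8.421/0.1750 = 48.12 mg/L.
e^(−k_d t) = e^(−0.277×5.050) = 0.2469; e^(−k_r t) = e^(−0.452×5.050) = 0.1020.
D = 48.12 × (0.2469 − 0.1020) + 1.85 × 0.1020 = 6.971 + 0.1887 = 7.159 mg/L.
DO = C_s − D = 11.1 − 7.159 = 3.941 mg/L.

DO ≈ 3.94 mg/L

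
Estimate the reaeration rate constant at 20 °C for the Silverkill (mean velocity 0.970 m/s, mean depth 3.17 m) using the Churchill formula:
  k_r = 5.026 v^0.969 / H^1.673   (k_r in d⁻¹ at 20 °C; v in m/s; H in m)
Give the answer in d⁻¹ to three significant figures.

k_r ≈ 0.708 d⁻¹

k_r = 5.026 × 0.970^0.969 / 3.17^1.673 = 5.026 × 0.9709 / 6.891 = 0.7082 d⁻¹.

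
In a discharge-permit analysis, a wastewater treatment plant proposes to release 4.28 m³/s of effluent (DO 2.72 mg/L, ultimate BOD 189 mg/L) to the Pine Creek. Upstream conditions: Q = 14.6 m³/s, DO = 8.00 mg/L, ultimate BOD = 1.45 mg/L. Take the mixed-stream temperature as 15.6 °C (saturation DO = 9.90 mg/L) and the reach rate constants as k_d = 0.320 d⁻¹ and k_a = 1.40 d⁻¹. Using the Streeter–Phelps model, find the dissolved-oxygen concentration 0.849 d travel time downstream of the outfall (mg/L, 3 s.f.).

DO ≈ 3.00 mg/L

Mixed DO = (14.6×8.00 + 4.28×2.72)/(14.6+4.28) = 128.4/18.88 = 6.803 mg/L.
Mixed L₀ = (14.6×1.45 + 4.28×189)/(18.88) = 830.1/18.88 = 43.97 mg/L.
Initial deficit D₀ = C_s − DO₀ = 9.90 − 6.803 = 3.097 mg/L.
D(0.849) = [0.320×43.97/(1.40−0.320)](e^(−0.320×0.849) − e^(−1.40×0.849)) + 3.097 e^(−1.40×0.849)
= 13.03 × (0.7621 − 0.3046) + 3.097 × 0.3046 = 6.903 mg/L.
DO = 9.90 − 6.903 = 2.997 mg/L.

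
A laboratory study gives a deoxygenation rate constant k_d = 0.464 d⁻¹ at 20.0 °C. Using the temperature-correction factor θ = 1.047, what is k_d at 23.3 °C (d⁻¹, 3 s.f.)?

k_d(T₂) = k_d(T₁) · θ^(T₂−T₁) = 0.464 × 1.047^(23.3−20.0)
= 0.464 × 1.047^3.30 = 0.464 × 1.164 = 0.5399 d⁻¹.

k_d ≈ 0.540 d⁻¹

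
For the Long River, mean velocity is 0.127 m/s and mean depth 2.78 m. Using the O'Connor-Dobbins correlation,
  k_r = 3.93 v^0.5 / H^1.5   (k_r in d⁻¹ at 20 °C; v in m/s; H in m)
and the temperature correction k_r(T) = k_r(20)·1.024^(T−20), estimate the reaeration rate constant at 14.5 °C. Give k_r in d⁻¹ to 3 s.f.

k_r(20) = 3.93 × 0.127^0.5 / 2.78^1.5 = 3.93 × 0.3564 / 4.635 = 0.3022 d⁻¹.
k_r(14.5) = 0.3022 × 1.024^(14.5−20) = 0.3022 × 0.8777 = 0.2652 d⁻¹.

k_r ≈ 0.265 d⁻¹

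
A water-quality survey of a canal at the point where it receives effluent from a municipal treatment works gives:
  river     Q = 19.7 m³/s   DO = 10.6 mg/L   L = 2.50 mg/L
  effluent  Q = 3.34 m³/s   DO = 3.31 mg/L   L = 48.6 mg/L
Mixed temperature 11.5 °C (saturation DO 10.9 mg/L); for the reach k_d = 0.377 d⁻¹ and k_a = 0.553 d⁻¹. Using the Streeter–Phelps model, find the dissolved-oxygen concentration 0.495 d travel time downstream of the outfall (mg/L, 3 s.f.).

DO ≈ 8.51 mg/L

Mixed DO = (19.7×10.6 + 3.34×3.31)/(19.7+3.34) = 219.9/23.04 = 9.543 mg/L.
Mixed L₀ = (19.7×2.50 + 3.34×48.6)/(23.04) = 211.6/23.04 = 9.183 mg/L.
Initial deficit D₀ = C_s − DO₀ = 10.9 − 9.543 = 1.357 mg/L.
D(0.495) = [0.377×9.183/(0.553−0.377)](e^(−0.377×0.495) − e^(−0.553×0.495)) + 1.357 e^(−0.553×0.495)
= 19.67 × (0.8298 − 0.7605) + 1.357 × 0.7605 = 2.394 mg/L.
DO = 10.9 − 2.394 = 8.506 mg/L.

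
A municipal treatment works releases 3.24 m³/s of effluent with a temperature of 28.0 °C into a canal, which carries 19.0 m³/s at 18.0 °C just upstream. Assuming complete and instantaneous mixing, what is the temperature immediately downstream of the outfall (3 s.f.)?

19.5 °C

Flow-weighted mixing: C = (Q_r C_r + Q_w C_w)/(Q_r + Q_w)
= (19.0×18.0 + 3.24×28.0)/(19.0 + 3.24) = 432.7/22.24 = 19.46 °C.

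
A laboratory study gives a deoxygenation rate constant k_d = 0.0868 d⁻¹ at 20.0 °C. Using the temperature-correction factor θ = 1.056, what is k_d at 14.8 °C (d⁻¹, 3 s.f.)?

k_d ≈ 0.0654 d⁻¹

k_d(T₂) = k_d(T₁) · θ^(T₂−T₁) = 0.0868 × 1.056^(14.8−20.0)
= 0.0868 × 1.056^-5.20 = 0.0868 × 0.7533 = 0.06538 d⁻¹.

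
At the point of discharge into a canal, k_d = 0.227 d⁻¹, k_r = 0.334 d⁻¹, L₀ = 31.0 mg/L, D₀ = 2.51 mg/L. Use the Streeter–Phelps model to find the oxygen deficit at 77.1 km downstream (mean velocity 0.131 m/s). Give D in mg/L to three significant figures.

D ≈ 7.51 mg/L

Travel time t = x/v = 77.1 km / (0.131 m/s) = 77100 m / 0.131 m/s = 588500 s = 6.812 d.
k_d L₀/(k_r−k_d) = 0.227×31.0/(0.334−0.227) = 7.037/0.1070 = 65.77 mg/L.
e^(−k_d t) = e^(−0.227×6.812) = 0.2130; e^(−k_r t) = e^(−0.334×6.812) = 0.1028.
D = 65.77 × (0.2130 − 0.1028) + 2.51 × 0.1028 = 7.251 + 0.2580 = 7.509 mg/L.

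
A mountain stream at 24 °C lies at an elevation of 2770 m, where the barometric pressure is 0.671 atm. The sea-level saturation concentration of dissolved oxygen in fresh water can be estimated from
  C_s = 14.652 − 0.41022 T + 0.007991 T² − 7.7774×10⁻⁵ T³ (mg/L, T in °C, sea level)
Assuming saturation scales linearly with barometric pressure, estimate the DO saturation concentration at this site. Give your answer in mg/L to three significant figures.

C_s ≈ 5.59 mg/L

At sea level: C_s = 14.652 − 0.41022×24 + 0.007991×24² − 7.7774×10⁻⁵×24³ = 8.334 mg/L.
Pressure correction: C_s' = 8.334 × 0.671 = 5.592 mg/L.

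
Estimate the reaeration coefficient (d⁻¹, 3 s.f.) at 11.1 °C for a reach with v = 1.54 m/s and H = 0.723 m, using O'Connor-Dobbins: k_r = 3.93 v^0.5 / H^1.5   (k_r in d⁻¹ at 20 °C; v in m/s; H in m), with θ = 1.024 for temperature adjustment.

k_r ≈ 6.42 d⁻¹

k_r(20) = 3.93 × 1.54^0.5 / 0.723^1.5 = 3.93 × 1.241 / 0.6148 = 7.933 d⁻¹.
k_r(11.1) = 7.933 × 1.024^(11.1−20) = 7.933 × 0.8097 = 6.424 d⁻¹.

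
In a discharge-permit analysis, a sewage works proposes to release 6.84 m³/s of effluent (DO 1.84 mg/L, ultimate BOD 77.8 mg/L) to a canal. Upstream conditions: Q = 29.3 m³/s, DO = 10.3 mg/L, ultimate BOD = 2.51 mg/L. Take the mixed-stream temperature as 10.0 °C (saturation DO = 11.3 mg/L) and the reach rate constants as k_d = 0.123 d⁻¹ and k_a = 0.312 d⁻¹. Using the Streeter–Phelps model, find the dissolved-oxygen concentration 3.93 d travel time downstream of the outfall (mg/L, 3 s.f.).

Mixed DO = (29.3×10.3 + 6.84×1.84)/(29.3+6.84) = 314.4/36.14 = 8.699 mg/L.
Mixed L₀ = (29.3×2.51 + 6.84×77.8)/(36.14) = 605.7/36.14 = 16.76 mg/L.
Initial deficit D₀ = C_s − DO₀ = 11.3 − 8.699 = 2.601 mg/L.
D(3.93) = [0.123×16.76/(0.312−0.123)](e^(−0.123×3.93) − e^(−0.312×3.93)) + 2.601 e^(−0.312×3.93)
= 10.91 × (0.6167 − 0.2934) + 2.601 × 0.2934 = 4.289 mg/L.
DO = 11.3 − 4.289 = 7.011 mg/L.

DO ≈ 7.01 mg/L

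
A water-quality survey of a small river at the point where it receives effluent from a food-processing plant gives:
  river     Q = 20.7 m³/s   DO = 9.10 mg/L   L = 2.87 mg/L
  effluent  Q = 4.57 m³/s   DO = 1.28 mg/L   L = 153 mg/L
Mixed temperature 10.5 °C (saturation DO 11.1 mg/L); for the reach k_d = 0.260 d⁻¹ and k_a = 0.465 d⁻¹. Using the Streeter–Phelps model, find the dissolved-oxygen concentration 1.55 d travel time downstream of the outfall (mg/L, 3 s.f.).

Mixed DO = (20.7×9.10 + 4.57×1.28)/(20.7+4.57) = 194.2/25.27 = 7.686 mg/L.
Mixed L₀ = (20.7×2.87 + 4.57×153)/(25.27) = 758.6/25.27 = 30.02 mg/L.
Initial deficit D₀ = C_s − DO₀ = 11.1 − 7.686 = 3.414 mg/L.
D(1.55) = [0.260×30.02/(0.465−0.260)](e^(−0.260×1.55) − e^(−0.465×1.55)) + 3.414 e^(−0.465×1.55)
= 38.07 × (0.6683 − 0.4864) + 3.414 × 0.4864 = 8.587 mg/L.
DO = 11.1 − 8.587 = 2.513 mg/L.

DO ≈ 2.51 mg/L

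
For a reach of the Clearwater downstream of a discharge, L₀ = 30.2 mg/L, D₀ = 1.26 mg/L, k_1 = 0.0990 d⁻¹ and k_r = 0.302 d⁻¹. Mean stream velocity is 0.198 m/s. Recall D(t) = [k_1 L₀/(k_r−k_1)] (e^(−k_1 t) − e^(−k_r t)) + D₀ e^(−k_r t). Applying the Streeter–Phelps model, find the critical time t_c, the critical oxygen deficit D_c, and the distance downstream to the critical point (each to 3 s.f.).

t_c ≈ 5.05 d; D_c ≈ 6.00 mg/L; x_c ≈ 86.5 km

With k_r/k_1 = 3.051 and 1 − D₀(k_r−k_1)/(k_1 L₀) = 0.9144,
t_c = ln(3.051 × 0.9144) / (0.302 − 0.0990) = ln(2.790) / 0.2030 = 1.026/0.2030 = 5.054 d.
D_c = (k_1/k_r) L₀ e^(−k_1 t_c) = (0.0990/0.302) × 30.2 × e^(−0.0990×5.054) = 0.3278 × 30.2 × 0.6063 = 6.003 mg/L.
x_c = v t_c = 0.198 m/s × 5.054 d × 86400 s/d = 86450 m ≈ 86.5 km.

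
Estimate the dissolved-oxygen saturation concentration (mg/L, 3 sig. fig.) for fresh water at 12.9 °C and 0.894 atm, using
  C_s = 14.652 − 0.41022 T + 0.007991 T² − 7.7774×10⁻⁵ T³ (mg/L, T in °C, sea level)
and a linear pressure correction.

C_s ≈ 9.41 mg/L

At sea level: C_s = 14.652 − 0.41022×12.9 + 0.007991×12.9² − 7.7774×10⁻⁵×12.9³ = 10.52 mg/L.
Pressure correction: C_s' = 10.52 × 0.894 = 9.408 mg/L.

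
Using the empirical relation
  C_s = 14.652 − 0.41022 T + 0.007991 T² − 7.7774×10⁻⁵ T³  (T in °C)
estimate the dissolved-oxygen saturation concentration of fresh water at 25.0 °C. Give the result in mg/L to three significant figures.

C_s ≈ 8.18 mg/L

C_s = 14.652 − 0.41022×25.0 + 0.007991×25.0² − 7.7774×10⁻⁵×25.0³ = 8.176 mg/L.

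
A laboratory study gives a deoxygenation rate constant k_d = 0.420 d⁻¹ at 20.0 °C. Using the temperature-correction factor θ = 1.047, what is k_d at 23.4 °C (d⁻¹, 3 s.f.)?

k_d(T₂) = k_d(T₁) · θ^(T₂−T₁) = 0.420 × 1.047^(23.4−20.0)
= 0.420 × 1.047^3.40 = 0.420 × 1.169 = 0.4910 d⁻¹.

k_d ≈ 0.491 d⁻¹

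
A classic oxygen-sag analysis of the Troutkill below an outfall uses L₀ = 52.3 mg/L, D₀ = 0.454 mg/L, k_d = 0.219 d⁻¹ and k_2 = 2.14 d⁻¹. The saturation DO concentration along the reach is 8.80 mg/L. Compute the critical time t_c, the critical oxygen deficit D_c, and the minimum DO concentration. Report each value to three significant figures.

t_c = [1/(k_2−k_d)] ln[(k_2/k_d)(1 − D₀(k_2−k_d)/(k_d L₀))]
= [1/(2.14−0.219)] ln[(2.14/0.219)(1 − 0.454×1.921/(0.219×52.3))]
= (1/1.921) ln[9.772 × 0.9239] = 0.5206 × ln(9.028) = 0.5206 × 2.200 = 1.145 d.
D_c = (k_d/k_2) L₀ e^(−k_d t_c) = (0.219/2.14) × 52.3 × e^(−0.219×1.145) = 0.1023 × 52.3 × 0.7781 = 4.165 mg/L.
Minimum DO = C_s − D_c = 8.80 − 4.165 = 4.635 mg/L.

t_c ≈ 1.15 d; D_c ≈ 4.16 mg/L; min DO ≈ 4.64 mg/L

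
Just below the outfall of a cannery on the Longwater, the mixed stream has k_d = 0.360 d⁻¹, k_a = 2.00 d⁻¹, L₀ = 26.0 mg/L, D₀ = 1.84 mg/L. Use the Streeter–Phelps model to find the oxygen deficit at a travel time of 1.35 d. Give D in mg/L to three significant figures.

k_d L₀/(k_a−k_d) = 0.360×26.0/(2.00−0.360) = 9.360/1.640 = 5.707 mg/L.
e^(−k_d t) = e^(−0.360×1.350) = 0.6151; e^(−k_a t) = e^(−2.00×1.350) = 0.06721.
D = 5.707 × (0.6151 − 0.06721) + 1.84 × 0.06721 = 3.127 + 0.1237 = 3.251 mg/L.

D ≈ 3.25 mg/L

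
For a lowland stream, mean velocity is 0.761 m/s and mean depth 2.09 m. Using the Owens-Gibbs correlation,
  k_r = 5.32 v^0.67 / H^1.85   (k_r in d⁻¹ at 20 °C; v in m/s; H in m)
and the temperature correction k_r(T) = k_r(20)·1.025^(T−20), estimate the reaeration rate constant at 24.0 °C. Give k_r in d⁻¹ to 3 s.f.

k_r(20) = 5.32 × 0.761^0.67 / 2.09^1.85 = 5.32 × 0.8328 / 3.911 = 1.133 d⁻¹.
k_r(24.0) = 1.133 × 1.025^(24.0−20) = 1.133 × 1.104 = 1.250 d⁻¹.

k_r ≈ 1.25 d⁻¹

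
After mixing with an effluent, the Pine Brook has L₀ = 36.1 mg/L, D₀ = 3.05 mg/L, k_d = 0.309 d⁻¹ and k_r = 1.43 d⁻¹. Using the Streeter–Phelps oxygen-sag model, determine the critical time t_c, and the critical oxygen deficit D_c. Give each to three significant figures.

t_c ≈ 1.04 d; D_c ≈ 5.66 mg/L

t_c = [1/(k_r−k_d)] ln[(k_r/k_d)(1 − D₀(k_r−k_d)/(k_d L₀))]
= [1/(1.43−0.309)] ln[(1.43/0.309)(1 − 3.05×1.121/(0.309×36.1))]
= (1/1.121) ln[4.628 × 0.6935] = 0.8921 × ln(3.209) = 0.8921 × 1.166 = 1.040 d.
L(t_c) = L₀ e^(−k_d t_c) = 36.1 × 0.7251 = 26.18 mg/L, and at the critical point k_r D_c = k_d L, so D_c = (0.309/1.43) × 26.18 = 5.656 mg/L.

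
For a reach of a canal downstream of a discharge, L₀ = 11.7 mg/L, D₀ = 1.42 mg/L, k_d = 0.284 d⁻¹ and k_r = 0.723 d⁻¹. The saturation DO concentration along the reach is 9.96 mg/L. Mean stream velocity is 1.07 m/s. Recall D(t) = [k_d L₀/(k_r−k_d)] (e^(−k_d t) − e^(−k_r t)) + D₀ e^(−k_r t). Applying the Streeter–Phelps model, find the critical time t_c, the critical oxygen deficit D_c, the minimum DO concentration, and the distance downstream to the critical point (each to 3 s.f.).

t_c = [1/(k_r−k_d)] ln[(k_r/k_d)(1 − D₀(k_r−k_d)/(k_d L₀))]
= [1/(0.723−0.284)] ln[(0.723/0.284)(1 − 1.42×0.4390/(0.284×11.7))]
= (1/0.4390) ln[2.546 × 0.8124] = 2.278 × ln(2.068) = 2.278 × 0.7267 = 1.655 d.
L(t_c) = L₀ e^(−k_d t_c) = 11.7 × 0.6249 = 7.312 mg/L, and at the critical point k_r D_c = k_d L, so D_c = (0.284/0.723) × 7.312 = 2.872 mg/L.
Minimum DO = C_s − D_c = 9.96 − 2.872 = 7.088 mg/L.
x_c = v t_c = 1.07 m/s × 1.655 d × 86400 s/d = 153000 m ≈ 153 km.

t_c ≈ 1.66 d; D_c ≈ 2.87 mg/L; min DO ≈ 7.09 mg/L; x_c ≈ 153 km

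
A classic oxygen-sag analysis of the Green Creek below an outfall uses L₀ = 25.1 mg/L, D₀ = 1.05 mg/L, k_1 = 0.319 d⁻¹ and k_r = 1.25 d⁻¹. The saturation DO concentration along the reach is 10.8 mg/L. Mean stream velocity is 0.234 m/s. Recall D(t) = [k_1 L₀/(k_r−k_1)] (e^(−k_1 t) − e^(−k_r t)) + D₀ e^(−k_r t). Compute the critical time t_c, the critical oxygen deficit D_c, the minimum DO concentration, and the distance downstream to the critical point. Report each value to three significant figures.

t_c ≈ 1.33 d; D_c ≈ 4.19 mg/L; min DO ≈ 6.61 mg/L; x_c ≈ 26.8 km

At the critical point dD/dt = 0, so k_1 L₀ e^(−k_1 t) = k_r D. Substituting D(t) from the Streeter–Phelps equation and solving for t gives
t_c = ln[(k_r/k_1)(1 − D₀(k_r−k_1)/(k_1 L₀))] / (k_r−k_1).
Here k_r−k_1 = 0.9310 d⁻¹ and 1 − D₀(k_r−k_1)/(k_1 L₀) = 1 − 1.05×0.9310/(0.319×25.1) = 0.8779, so
t_c = ln(3.918 × 0.8779) / 0.9310 = 1.235 / 0.9310 = 1.327 d.
D_c = (k_1/k_r) L₀ e^(−k_1 t_c) = (0.319/1.25) × 25.1 × e^(−0.319×1.327) = 0.2552 × 25.1 × 0.6549 = 4.195 mg/L.
Minimum DO = C_s − D_c = 10.8 − 4.195 = 6.605 mg/L.
x_c = v t_c = 0.234 m/s × 1.327 d × 86400 s/d = 26830 m ≈ 26.8 km.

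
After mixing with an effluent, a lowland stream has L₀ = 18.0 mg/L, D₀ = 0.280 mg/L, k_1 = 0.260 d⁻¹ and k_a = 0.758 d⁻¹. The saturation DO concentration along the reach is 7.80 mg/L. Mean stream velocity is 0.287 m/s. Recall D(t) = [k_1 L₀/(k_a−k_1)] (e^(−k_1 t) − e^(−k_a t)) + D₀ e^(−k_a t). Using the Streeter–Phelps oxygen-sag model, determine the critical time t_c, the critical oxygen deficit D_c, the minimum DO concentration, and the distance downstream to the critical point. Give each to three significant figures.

With k_a/k_1 = 2.915 and 1 − D₀(k_a−k_1)/(k_1 L₀) = 0.9702,
t_c = ln(2.915 × 0.9702) / (0.758 − 0.260) = ln(2.829) / 0.4980 = 1.040/0.4980 = 2.088 d.
L(t_c) = L₀ e^(−k_1 t_c) = 18.0 × 0.5811 = 10.46 mg/L, and at the critical point k_a D_c = k_1 L, so D_c = (0.260/0.758) × 10.46 = 3.588 mg/L.
Minimum DO = C_s − D_c = 7.80 − 3.588 = 4.212 mg/L.
x_c = v t_c = 0.287 m/s × 2.088 d × 86400 s/d = 51770 m ≈ 51.8 km.

t_c ≈ 2.09 d; D_c ≈ 3.59 mg/L; min DO ≈ 4.21 mg/L; x_c ≈ 51.8 km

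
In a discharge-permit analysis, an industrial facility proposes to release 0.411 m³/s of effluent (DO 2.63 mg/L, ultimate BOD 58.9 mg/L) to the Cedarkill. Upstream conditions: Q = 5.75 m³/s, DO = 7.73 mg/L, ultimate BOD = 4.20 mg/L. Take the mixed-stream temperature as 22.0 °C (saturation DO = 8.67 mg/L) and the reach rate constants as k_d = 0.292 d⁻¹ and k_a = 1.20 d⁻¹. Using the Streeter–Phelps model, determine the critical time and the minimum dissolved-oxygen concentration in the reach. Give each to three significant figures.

Mixed DO = (5.75×7.73 + 0.411×2.63)/(5.75+0.411) = 45.53/6.161 = 7.390 mg/L.
Mixed L₀ = (5.75×4.20 + 0.411×58.9)/(6.161) = 48.36/6.161 = 7.849 mg/L.
Initial deficit D₀ = C_s − DO₀ = 8.67 − 7.390 = 1.280 mg/L.
t_c = (1/0.9080) ln[(1.20/0.292)(1 − 1.280×0.9080/(0.292×7.849))] = 1.101 × ln(2.025) = 0.7772 d.
D_c = (0.292/1.20) × 7.849 × e^(−0.292×0.7772) = 0.2433 × 7.849 × 0.7970 = 1.522 mg/L.
Minimum DO = 8.67 − 1.522 = 7.148 mg/L.

t_c ≈ 0.777 d; minimum DO ≈ 7.15 mg/L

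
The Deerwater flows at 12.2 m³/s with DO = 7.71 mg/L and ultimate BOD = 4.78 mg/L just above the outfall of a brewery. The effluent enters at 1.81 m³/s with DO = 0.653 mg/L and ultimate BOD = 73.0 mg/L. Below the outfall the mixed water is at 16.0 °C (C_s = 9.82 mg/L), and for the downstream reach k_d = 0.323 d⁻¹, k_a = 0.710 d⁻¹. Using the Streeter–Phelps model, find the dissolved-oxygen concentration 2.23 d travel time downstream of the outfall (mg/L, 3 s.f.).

DO ≈ 6.01 mg/L

Mixed DO = (12.2×7.71 + 1.81×0.653)/(12.2+1.81) = 95.24/14.01 = 6.798 mg/L.
Mixed L₀ = (12.2×4.78 + 1.81×73.0)/(14.01) = 190.4/14.01 = 13.59 mg/L.
Initial deficit D₀ = C_s − DO₀ = 9.82 − 6.798 = 3.022 mg/L.
D(2.23) = [0.323×13.59/(0.710−0.323)](e^(−0.323×2.23) − e^(−0.710×2.23)) + 3.022 e^(−0.710×2.23)
= 11.35 × (0.4866 − 0.2053) + 3.022 × 0.2053 = 3.812 mg/L.
DO = 9.82 − 3.812 = 6.008 mg/L.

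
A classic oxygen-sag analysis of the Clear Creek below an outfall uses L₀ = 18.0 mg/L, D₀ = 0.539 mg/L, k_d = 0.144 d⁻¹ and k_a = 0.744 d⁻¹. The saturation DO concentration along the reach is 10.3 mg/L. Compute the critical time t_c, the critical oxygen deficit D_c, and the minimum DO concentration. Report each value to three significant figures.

With k_a/k_d = 5.167 and 1 − D₀(k_a−k_d)/(k_d L₀) = 0.8752,
t_c = ln(5.167 × 0.8752) / (0.744 − 0.144) = ln(4.522) / 0.6000 = 1.509/0.6000 = 2.515 d.
D_c = (k_d/k_a) L₀ e^(−k_d t_c) = (0.144/0.744) × 18.0 × e^(−0.144×2.515) = 0.1935 × 18.0 × 0.6962 = 2.425 mg/L.
Minimum DO = C_s − D_c = 10.3 − 2.425 = 7.875 mg/L.

t_c ≈ 2.51 d; D_c ≈ 2.43 mg/L; min DO ≈ 7.87 mg/L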